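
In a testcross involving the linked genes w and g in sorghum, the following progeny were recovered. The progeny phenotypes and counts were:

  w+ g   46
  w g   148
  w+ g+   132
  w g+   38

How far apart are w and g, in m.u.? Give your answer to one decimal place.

23.1 m.u.

The two most frequent classes, w+ g+ (132) and w g (148), are the parental types, so the F1 was w+ g+ / w g.
The recombinant classes are w+ g and w g+: 46 + 38 = 84.
Recombination frequency = 84/364 = 0.2308 ≈ 23.1%, i.e. 23.1 m.u.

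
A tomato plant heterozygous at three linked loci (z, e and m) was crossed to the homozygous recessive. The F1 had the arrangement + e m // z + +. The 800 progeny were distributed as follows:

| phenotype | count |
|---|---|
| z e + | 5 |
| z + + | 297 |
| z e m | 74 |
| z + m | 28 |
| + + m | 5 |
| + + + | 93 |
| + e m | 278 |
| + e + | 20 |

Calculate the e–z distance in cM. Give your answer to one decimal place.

22.1 cM

The two rarest classes, + + m and z e +, are the double crossovers. Comparing them with the parentals, only the e allele has switched, so e is the middle locus and the order is m – e – z.
Crossovers in the e–z interval produce the single-crossover classes z e m and + + + (74 + 93 = 167) plus the double crossovers (10).
RF(e–z) = (167 + 10) / 800 = 177/800 = 0.2213 → 22.1 cM.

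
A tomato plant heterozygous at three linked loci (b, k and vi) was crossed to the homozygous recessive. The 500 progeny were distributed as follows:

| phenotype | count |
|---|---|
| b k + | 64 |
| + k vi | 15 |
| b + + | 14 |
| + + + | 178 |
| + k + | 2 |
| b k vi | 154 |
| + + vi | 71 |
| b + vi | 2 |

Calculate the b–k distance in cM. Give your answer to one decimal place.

The two most frequent reciprocal classes, + + + and b k vi, are the parental types, so the F1 was + + + / b k vi.
The two rarest classes, + k + and b + vi, are the double crossovers. Comparing them with the parentals, only the k allele has switched, so k is the middle locus and the order is vi – k – b.
Crossovers in the k–b interval produce the single-crossover classes b + + and + k vi (14 + 15 = 29) plus the double crossovers (4).
RF(k–b) = (29 + 4) / 500 = 33/500 = 0.0660 → 6.6 cM.

6.6 cM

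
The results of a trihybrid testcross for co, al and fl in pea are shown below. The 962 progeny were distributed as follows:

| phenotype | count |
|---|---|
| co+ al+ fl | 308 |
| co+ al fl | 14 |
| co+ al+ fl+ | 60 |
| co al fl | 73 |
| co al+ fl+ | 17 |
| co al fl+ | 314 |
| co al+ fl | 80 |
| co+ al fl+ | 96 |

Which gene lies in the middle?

al

The two most frequent reciprocal classes, co+ al+ fl and co al fl+, are the parental types, so the F1 was co+ al+ fl / co al fl+.
The two rarest classes, co+ al fl and co al+ fl+, are the double crossovers. Comparing them with the parentals, only the al allele has switched, so al is the middle locus and the order is fl – al – co.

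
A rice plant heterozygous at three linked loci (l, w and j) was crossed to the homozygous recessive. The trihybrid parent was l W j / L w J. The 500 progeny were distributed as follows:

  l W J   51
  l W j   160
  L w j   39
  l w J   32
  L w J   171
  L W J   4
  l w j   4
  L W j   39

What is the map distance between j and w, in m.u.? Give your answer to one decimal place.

The two rarest classes, l w j and L W J, are the double crossovers. Comparing them with the parentals, only the w allele has switched, so w is the middle locus and the order is j – w – l.
Crossovers in the j–w interval produce the single-crossover classes l W J and L w j (51 + 39 = 90) plus the double crossovers (8).
RF(j–w) = (90 + 8) / 500 = 98/500 = 0.1960 → 19.6 m.u.

19.6 m.u.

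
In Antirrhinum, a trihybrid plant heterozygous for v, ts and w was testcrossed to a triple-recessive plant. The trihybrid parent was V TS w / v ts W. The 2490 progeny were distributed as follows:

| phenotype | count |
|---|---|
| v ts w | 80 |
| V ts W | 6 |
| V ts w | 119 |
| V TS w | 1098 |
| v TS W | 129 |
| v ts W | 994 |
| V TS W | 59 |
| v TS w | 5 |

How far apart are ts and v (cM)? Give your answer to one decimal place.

The two rarest classes, v TS w and V ts W, are the double crossovers. Comparing them with the parentals, only the v allele has switched, so v is the middle locus and the order is w – v – ts.
Crossovers in the v–ts interval produce the single-crossover classes V ts w and v TS W (119 + 129 = 248) plus the double crossovers (11).
RF(v–ts) = (248 + 11) / 2490 = 259/2490 = 0.1040 → 10.4 cM.

10.4 cM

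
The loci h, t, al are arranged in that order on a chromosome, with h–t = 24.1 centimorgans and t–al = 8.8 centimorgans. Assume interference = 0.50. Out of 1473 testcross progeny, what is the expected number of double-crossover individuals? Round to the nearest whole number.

16

Map distances give recombination frequencies of 0.241 and 0.088 for the two intervals.
With interference 0.50 (so coincidence = 0.50), expected double-crossover frequency = 0.241 × 0.088 × 0.50 = 0.01060.
Expected number = 0.01060 × 1473 = 15.62 ≈ 16.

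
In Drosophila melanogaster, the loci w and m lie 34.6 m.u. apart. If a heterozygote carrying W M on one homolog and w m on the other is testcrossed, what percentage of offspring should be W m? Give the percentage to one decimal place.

17.3%

A map distance of 34.6 m.u. corresponds to a recombination frequency of 0.346.
The F1 is W M / w m, so W m is a recombinant gamete class with expected frequency r/2 = 0.346/2 = 0.1730.
That is 0.1730 = 17.3% of the progeny.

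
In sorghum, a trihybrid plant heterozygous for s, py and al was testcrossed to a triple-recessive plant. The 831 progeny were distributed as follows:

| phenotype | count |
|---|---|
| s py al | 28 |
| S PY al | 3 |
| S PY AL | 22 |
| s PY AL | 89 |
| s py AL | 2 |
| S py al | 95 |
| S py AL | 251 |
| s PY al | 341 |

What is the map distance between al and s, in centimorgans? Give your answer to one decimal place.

The two most frequent reciprocal classes, S py AL and s PY al, are the parental types, so the F1 was S py AL / s PY al.
The two rarest classes, s py AL and S PY al, are the double crossovers. Comparing them with the parentals, only the s allele has switched, so s is the middle locus and the order is al – s – py.
Crossovers in the al–s interval produce the single-crossover classes S py al and s PY AL (95 + 89 = 184) plus the double crossovers (5).
RF(al–s) = (184 + 5) / 831 = 189/831 = 0.2274 → 22.7 centimorgans.

22.7 centimorgans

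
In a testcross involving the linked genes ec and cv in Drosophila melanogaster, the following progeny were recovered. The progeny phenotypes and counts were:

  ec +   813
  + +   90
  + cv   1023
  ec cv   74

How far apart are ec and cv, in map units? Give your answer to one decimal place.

8.2 map units

The two most frequent classes, + cv (1023) and ec + (813), are the parental types, so the F1 was + cv / ec +.
The recombinant classes are + + and ec cv: 90 + 74 = 164.
Recombination frequency = 164/2000 = 0.0820 ≈ 8.2%, i.e. 8.2 map units.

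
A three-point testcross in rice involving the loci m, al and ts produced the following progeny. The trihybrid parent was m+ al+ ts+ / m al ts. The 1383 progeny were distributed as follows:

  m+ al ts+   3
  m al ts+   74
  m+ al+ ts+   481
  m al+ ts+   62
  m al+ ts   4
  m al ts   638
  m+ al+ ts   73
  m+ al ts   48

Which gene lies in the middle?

The two rarest classes, m+ al ts+ and m al+ ts, are the double crossovers. Comparing them with the parentals, only the al allele has switched, so al is the middle locus and the order is ts – al – m.

al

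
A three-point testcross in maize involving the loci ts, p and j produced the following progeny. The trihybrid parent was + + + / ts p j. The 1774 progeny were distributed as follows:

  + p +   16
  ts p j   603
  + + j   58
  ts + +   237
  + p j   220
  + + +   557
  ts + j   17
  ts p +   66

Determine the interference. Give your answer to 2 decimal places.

The two rarest classes, + p + and ts + j, are the double crossovers. Comparing them with the parentals, only the p allele has switched, so p is the middle locus and the order is ts – p – j.
ts–p: (457 + 33)/1774 = 0.2762; p–j: (124 + 33)/1774 = 0.0885.
Expected DCO frequency = 0.2762 × 0.0885 ≈ 0.02444; observed = 33/1774 ≈ 0.01860.
Coefficient of coincidence = 0.01860/0.02444 ≈ 0.76; interference = 1 − 0.76 = 0.24.

0.24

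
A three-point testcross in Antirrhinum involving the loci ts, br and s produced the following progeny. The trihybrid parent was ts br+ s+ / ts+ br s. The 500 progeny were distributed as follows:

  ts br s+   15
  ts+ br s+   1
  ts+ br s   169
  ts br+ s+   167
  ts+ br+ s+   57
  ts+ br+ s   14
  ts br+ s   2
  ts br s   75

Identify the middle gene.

The two rarest classes, ts br+ s and ts+ br s+, are the double crossovers. Comparing them with the parentals, only the s allele has switched, so s is the middle locus and the order is ts – s – br.

s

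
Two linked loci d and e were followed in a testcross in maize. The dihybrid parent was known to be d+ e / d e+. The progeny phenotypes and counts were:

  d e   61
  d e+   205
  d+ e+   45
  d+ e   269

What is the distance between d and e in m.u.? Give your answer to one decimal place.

18.3 m.u.

The recombinant classes are d+ e+ and d e: 45 + 61 = 106.
Recombination frequency = 106/580 = 0.1828 ≈ 18.3%, i.e. 18.3 m.u.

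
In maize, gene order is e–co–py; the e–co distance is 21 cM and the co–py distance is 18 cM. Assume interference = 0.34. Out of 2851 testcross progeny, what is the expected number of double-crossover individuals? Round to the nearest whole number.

71

Map distances give recombination frequencies of 0.210 and 0.180 for the two intervals.
With interference 0.34 (so coincidence = 0.66), expected double-crossover frequency = 0.210 × 0.180 × 0.66 = 0.02495.
Expected number = 0.02495 × 2851 = 71.13 ≈ 71.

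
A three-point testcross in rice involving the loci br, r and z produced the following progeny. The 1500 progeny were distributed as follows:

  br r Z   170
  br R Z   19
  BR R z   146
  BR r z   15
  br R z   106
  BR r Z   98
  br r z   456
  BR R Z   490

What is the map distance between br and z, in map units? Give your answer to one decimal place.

The two most frequent reciprocal classes, BR R Z and br r z, are the parental types, so the F1 was BR R Z / br r z.
The two rarest classes, br R Z and BR r z, are the double crossovers. Comparing them with the parentals, only the br allele has switched, so br is the middle locus and the order is z – br – r.
Crossovers in the z–br interval produce the single-crossover classes BR R z and br r Z (146 + 170 = 316) plus the double crossovers (34).
RF(z–br) = (316 + 34) / 1500 = 350/1500 = 0.2333 → 23.3 map units.

23.3 map units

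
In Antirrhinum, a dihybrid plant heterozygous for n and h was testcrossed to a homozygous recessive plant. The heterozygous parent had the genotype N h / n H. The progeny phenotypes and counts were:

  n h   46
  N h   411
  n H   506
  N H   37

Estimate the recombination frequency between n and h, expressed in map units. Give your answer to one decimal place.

8.3 map units

The recombinant classes are N H and n h: 37 + 46 = 83.
Recombination frequency = 83/1000 = 0.0830 ≈ 8.3%, i.e. 8.3 map units.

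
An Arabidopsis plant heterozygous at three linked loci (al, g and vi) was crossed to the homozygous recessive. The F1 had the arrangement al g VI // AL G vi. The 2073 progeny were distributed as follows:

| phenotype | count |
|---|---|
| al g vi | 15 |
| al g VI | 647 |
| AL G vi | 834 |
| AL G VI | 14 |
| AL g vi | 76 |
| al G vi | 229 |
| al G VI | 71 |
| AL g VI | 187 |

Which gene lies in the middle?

vi

The two rarest classes, al g vi and AL G VI, are the double crossovers. Comparing them with the parentals, only the vi allele has switched, so vi is the middle locus and the order is al – vi – g.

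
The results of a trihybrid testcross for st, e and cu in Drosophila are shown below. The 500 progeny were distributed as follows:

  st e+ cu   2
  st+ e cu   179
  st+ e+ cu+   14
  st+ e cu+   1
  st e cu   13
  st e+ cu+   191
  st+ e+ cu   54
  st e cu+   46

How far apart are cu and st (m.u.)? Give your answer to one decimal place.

The two most frequent reciprocal classes, st+ e cu and st e+ cu+, are the parental types, so the F1 was st+ e cu / st e+ cu+.
The two rarest classes, st+ e cu+ and st e+ cu, are the double crossovers. Comparing them with the parentals, only the cu allele has switched, so cu is the middle locus and the order is e – cu – st.
Crossovers in the cu–st interval produce the single-crossover classes st e cu and st+ e+ cu+ (13 + 14 = 27) plus the double crossovers (3).
RF(cu–st) = (27 + 3) / 500 = 30/500 = 0.0600 → 6.0 m.u.

6.0 m.u.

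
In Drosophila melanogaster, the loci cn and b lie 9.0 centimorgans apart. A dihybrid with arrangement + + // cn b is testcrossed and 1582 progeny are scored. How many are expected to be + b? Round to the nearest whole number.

A map distance of 9.0 centimorgans corresponds to a recombination frequency of 0.090.
The F1 is + + / cn b, so + b is a recombinant gamete class with expected frequency r/2 = 0.090/2 = 0.0450.
Expected number = 0.0450 × 1582 = 71.19 ≈ 71.

71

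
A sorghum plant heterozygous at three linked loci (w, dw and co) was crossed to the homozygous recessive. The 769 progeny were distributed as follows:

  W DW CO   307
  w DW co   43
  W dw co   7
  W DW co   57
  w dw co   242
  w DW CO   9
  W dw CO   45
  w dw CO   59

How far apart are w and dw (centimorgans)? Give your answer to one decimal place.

The two most frequent reciprocal classes, w dw co and W DW CO, are the parental types, so the F1 was w dw co / W DW CO.
The two rarest classes, W dw co and w DW CO, are the double crossovers. Comparing them with the parentals, only the w allele has switched, so w is the middle locus and the order is co – w – dw.
Crossovers in the w–dw interval produce the single-crossover classes w DW co and W dw CO (43 + 45 = 88) plus the double crossovers (16).
RF(w–dw) = (88 + 16) / 769 = 104/769 = 0.1352 → 13.5 centimorgans.

13.5 centimorgans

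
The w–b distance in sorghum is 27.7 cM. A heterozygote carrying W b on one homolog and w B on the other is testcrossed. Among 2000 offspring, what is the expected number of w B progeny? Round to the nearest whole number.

A map distance of 27.7 cM corresponds to a recombination frequency of 0.277.
The F1 is W b / w B, so w B is a parental gamete class with expected frequency (1 − r)/2 = 0.723/2 = 0.3615.
Expected number = 0.3615 × 2000 = 723.00 ≈ 723.

723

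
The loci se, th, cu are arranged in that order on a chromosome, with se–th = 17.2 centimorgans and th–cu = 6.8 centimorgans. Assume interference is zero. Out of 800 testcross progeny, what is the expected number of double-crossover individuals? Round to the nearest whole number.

9

Map distances give recombination frequencies of 0.172 and 0.068 for the two intervals.
With no interference, expected double-crossover frequency = 0.172 × 0.068 = 0.01170.
Expected number = 0.01170 × 800 = 9.36 ≈ 9.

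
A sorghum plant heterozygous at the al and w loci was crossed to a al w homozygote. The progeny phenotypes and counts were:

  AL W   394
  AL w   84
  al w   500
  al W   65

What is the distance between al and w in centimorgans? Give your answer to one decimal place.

The two most frequent classes, AL W (394) and al w (500), are the parental types, so the F1 was AL W / al w.
The recombinant classes are AL w and al W: 84 + 65 = 149.
Recombination frequency = 149/1043 = 0.1429 ≈ 14.3%, i.e. 14.3 centimorgans.

14.3 centimorgans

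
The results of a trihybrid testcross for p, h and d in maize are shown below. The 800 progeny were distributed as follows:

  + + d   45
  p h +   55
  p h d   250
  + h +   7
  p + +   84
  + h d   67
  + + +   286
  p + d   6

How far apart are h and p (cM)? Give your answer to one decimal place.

20.5 cM

The two most frequent reciprocal classes, + + + and p h d, are the parental types, so the F1 was + + + / p h d.
The two rarest classes, + h + and p + d, are the double crossovers. Comparing them with the parentals, only the h allele has switched, so h is the middle locus and the order is d – h – p.
Crossovers in the h–p interval produce the single-crossover classes p + + and + h d (84 + 67 = 151) plus the double crossovers (13).
RF(h–p) = (151 + 13) / 800 = 164/800 = 0.2050 → 20.5 cM.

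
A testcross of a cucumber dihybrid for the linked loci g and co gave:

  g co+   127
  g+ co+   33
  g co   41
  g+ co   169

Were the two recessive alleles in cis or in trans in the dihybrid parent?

trans

The two most frequent classes are g+ co (169) and g co+ (127); these are the parental (non-recombinant) types.
So the F1 carried g+ co on one chromosome and g co+ on the other — the recessive alleles are on opposite chromosomes (trans / repulsion).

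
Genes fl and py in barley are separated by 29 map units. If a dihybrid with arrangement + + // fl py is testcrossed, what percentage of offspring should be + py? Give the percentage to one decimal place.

14.5%

A map distance of 29 map units corresponds to a recombination frequency of 0.290.
The F1 is + + / fl py, so + py is a recombinant gamete class with expected frequency r/2 = 0.290/2 = 0.1450.
That is 0.1450 = 14.5% of the progeny.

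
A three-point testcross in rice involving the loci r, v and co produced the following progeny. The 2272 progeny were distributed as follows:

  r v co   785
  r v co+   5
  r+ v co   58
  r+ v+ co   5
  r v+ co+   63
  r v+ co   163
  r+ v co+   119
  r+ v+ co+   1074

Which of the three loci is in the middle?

co

The two most frequent reciprocal classes, r+ v+ co+ and r v co, are the parental types, so the F1 was r+ v+ co+ / r v co.
The two rarest classes, r+ v+ co and r v co+, are the double crossovers. Comparing them with the parentals, only the co allele has switched, so co is the middle locus and the order is v – co – r.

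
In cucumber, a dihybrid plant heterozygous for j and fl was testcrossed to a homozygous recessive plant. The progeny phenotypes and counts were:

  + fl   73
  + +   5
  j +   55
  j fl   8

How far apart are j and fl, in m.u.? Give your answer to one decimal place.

9.2 m.u.

The two most frequent classes, + fl (73) and j + (55), are the parental types, so the F1 was + fl / j +.
The recombinant classes are + + and j fl: 5 + 8 = 13.
Recombination frequency = 13/141 = 0.0922 ≈ 9.2%, i.e. 9.2 m.u.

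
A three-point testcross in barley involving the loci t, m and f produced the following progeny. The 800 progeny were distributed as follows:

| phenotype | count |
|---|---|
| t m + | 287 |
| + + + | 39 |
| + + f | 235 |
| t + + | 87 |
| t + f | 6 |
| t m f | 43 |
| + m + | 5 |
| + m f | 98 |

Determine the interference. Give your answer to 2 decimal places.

The two most frequent reciprocal classes, + + f and t m +, are the parental types, so the F1 was + + f / t m +.
The two rarest classes, t + f and + m +, are the double crossovers. Comparing them with the parentals, only the t allele has switched, so t is the middle locus and the order is m – t – f.
m–t: (185 + 11)/800 = 0.2450; t–f: (82 + 11)/800 = 0.1163.
Expected DCO frequency = 0.2450 × 0.1163 ≈ 0.02849; observed = 11/800 ≈ 0.01375.
Coefficient of coincidence = 0.01375/0.02849 ≈ 0.48; interference = 1 − 0.48 = 0.52.

0.52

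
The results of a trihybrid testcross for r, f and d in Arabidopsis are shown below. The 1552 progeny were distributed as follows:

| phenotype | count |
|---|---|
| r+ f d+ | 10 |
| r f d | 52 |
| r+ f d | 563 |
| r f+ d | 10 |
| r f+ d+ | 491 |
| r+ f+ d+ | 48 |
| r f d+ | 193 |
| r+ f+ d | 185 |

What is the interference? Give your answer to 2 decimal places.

0.35

The two most frequent reciprocal classes, r f+ d+ and r+ f d, are the parental types, so the F1 was r f+ d+ / r+ f d.
The two rarest classes, r f+ d and r+ f d+, are the double crossovers. Comparing them with the parentals, only the d allele has switched, so d is the middle locus and the order is r – d – f.
r–d: (100 + 20)/1552 = 0.0773; d–f: (378 + 20)/1552 = 0.2564.
Expected DCO frequency = 0.0773 × 0.2564 ≈ 0.01982; observed = 20/1552 ≈ 0.01289.
Coefficient of coincidence = 0.01289/0.01982 ≈ 0.65; interference = 1 − 0.65 = 0.35.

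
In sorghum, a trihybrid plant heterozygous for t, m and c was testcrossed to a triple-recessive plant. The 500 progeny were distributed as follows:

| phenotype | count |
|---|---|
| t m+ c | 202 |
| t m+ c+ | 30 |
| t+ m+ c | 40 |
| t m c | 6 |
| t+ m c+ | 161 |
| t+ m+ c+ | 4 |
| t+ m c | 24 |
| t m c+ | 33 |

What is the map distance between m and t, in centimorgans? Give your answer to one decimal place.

16.6 centimorgans

The two most frequent reciprocal classes, t+ m c+ and t m+ c, are the parental types, so the F1 was t+ m c+ / t m+ c.
The two rarest classes, t+ m+ c+ and t m c, are the double crossovers. Comparing them with the parentals, only the m allele has switched, so m is the middle locus and the order is c – m – t.
Crossovers in the m–t interval produce the single-crossover classes t m c+ and t+ m+ c (33 + 40 = 73) plus the double crossovers (10).
RF(m–t) = (73 + 10) / 500 = 83/500 = 0.1660 → 16.6 centimorgans.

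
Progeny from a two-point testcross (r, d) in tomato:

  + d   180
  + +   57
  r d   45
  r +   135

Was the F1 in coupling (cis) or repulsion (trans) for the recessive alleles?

The two most frequent classes are + d (180) and r + (135); these are the parental (non-recombinant) types.
So the F1 carried + d on one chromosome and r + on the other — the recessive alleles are on opposite chromosomes (trans / repulsion).

trans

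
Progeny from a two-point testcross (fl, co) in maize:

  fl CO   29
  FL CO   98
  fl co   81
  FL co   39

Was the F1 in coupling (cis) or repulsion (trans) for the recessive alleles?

cis

The two most frequent classes are FL CO (98) and fl co (81); these are the parental (non-recombinant) types.
So the F1 carried FL CO on one chromosome and fl co on the other — the recessive alleles are on the same chromosome (cis / coupling).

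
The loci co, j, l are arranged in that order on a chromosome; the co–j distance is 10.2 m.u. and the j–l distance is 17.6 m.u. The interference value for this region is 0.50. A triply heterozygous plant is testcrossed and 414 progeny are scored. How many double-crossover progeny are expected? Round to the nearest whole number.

4

Map distances give recombination frequencies of 0.102 and 0.176 for the two intervals.
With interference 0.50 (so coincidence = 0.50), expected double-crossover frequency = 0.102 × 0.176 × 0.50 = 0.00898.
Expected number = 0.00898 × 414 = 3.72 ≈ 4.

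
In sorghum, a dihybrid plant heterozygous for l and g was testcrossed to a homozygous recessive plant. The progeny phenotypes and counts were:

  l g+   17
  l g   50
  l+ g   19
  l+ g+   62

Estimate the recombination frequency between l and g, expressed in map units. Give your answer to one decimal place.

24.3 map units

The two most frequent classes, l+ g+ (62) and l g (50), are the parental types, so the F1 was l+ g+ / l g.
The recombinant classes are l+ g and l g+: 19 + 17 = 36.
Recombination frequency = 36/148 = 0.2432 ≈ 24.3%, i.e. 24.3 map units.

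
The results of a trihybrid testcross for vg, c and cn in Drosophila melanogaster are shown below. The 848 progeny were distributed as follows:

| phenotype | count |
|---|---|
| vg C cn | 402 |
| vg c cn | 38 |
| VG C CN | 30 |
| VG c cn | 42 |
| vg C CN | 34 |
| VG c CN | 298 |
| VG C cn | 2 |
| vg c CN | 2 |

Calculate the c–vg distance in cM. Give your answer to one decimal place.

The two most frequent reciprocal classes, VG c CN and vg C cn, are the parental types, so the F1 was VG c CN / vg C cn.
The two rarest classes, vg c CN and VG C cn, are the double crossovers. Comparing them with the parentals, only the vg allele has switched, so vg is the middle locus and the order is cn – vg – c.
Crossovers in the vg–c interval produce the single-crossover classes VG C CN and vg c cn (30 + 38 = 68) plus the double crossovers (4).
RF(vg–c) = (68 + 4) / 848 = 72/848 = 0.0849 → 8.5 cM.

8.5 cM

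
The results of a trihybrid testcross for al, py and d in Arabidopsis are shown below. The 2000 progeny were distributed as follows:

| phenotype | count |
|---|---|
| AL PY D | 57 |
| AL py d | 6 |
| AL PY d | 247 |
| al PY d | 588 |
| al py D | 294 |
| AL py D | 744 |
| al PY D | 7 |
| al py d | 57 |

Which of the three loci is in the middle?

The two most frequent reciprocal classes, AL py D and al PY d, are the parental types, so the F1 was AL py D / al PY d.
The two rarest classes, AL py d and al PY D, are the double crossovers. Comparing them with the parentals, only the d allele has switched, so d is the middle locus and the order is py – d – al.

d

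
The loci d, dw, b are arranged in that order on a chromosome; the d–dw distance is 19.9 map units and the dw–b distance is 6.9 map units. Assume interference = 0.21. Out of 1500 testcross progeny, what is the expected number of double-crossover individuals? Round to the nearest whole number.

16

Map distances give recombination frequencies of 0.199 and 0.069 for the two intervals.
With interference 0.21 (so coincidence = 0.79), expected double-crossover frequency = 0.199 × 0.069 × 0.79 = 0.01085.
Expected number = 0.01085 × 1500 = 16.27 ≈ 16.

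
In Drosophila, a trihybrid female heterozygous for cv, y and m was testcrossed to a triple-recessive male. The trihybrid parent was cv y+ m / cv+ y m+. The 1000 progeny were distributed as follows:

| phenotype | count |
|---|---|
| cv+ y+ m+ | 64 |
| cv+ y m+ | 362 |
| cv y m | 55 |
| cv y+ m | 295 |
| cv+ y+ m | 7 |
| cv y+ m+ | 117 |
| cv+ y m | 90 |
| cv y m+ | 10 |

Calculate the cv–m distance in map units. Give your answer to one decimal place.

The two rarest classes, cv+ y+ m and cv y m+, are the double crossovers. Comparing them with the parentals, only the cv allele has switched, so cv is the middle locus and the order is y – cv – m.
Crossovers in the cv–m interval produce the single-crossover classes cv y+ m+ and cv+ y m (117 + 90 = 207) plus the double crossovers (17).
RF(cv–m) = (207 + 17) / 1000 = 224/1000 = 0.2240 → 22.4 map units.

22.4 map units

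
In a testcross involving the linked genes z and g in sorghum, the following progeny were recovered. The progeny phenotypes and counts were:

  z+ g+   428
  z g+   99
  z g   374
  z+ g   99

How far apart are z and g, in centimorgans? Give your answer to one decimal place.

19.8 centimorgans

The two most frequent classes, z+ g+ (428) and z g (374), are the parental types, so the F1 was z+ g+ / z g.
The recombinant classes are z+ g and z g+: 99 + 99 = 198.
Recombination frequency = 198/1000 = 0.1980 ≈ 19.8%, i.e. 19.8 centimorgans.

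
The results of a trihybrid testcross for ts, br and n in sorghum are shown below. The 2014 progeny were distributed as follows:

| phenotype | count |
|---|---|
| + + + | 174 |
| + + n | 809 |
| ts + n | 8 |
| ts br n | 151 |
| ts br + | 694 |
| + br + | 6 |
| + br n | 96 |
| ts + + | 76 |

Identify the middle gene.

ts

The two most frequent reciprocal classes, ts br + and + + n, are the parental types, so the F1 was ts br + / + + n.
The two rarest classes, + br + and ts + n, are the double crossovers. Comparing them with the parentals, only the ts allele has switched, so ts is the middle locus and the order is br – ts – n.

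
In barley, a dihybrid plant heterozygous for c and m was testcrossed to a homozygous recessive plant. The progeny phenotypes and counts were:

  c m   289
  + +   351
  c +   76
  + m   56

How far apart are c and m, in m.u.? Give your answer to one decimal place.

The two most frequent classes, + + (351) and c m (289), are the parental types, so the F1 was + + / c m.
The recombinant classes are + m and c +: 56 + 76 = 132.
Recombination frequency = 132/772 = 0.1710 ≈ 17.1%, i.e. 17.1 m.u.

17.1 m.u.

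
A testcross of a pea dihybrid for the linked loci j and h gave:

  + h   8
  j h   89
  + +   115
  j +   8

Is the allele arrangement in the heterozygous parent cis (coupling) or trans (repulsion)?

cis

The two most frequent classes are + + (115) and j h (89); these are the parental (non-recombinant) types.
So the F1 carried + + on one chromosome and j h on the other — the recessive alleles are on the same chromosome (cis / coupling).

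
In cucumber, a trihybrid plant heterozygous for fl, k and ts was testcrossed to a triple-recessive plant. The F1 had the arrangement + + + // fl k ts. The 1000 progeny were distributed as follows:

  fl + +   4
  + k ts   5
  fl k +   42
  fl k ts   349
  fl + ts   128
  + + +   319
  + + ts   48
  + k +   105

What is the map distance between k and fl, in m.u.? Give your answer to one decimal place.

24.2 m.u.

The two rarest classes, fl + + and + k ts, are the double crossovers. Comparing them with the parentals, only the fl allele has switched, so fl is the middle locus and the order is ts – fl – k.
Crossovers in the fl–k interval produce the single-crossover classes + k + and fl + ts (105 + 128 = 233) plus the double crossovers (9).
RF(fl–k) = (233 + 9) / 1000 = 242/1000 = 0.2420 → 24.2 m.u.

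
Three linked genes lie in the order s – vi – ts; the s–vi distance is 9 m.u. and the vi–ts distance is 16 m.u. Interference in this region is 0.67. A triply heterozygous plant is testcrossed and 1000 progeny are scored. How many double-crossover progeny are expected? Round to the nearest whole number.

Map distances give recombination frequencies of 0.090 and 0.160 for the two intervals.
With interference 0.67 (so coincidence = 0.33), expected double-crossover frequency = 0.090 × 0.160 × 0.33 = 0.00475.
Expected number = 0.00475 × 1000 = 4.75 ≈ 5.

5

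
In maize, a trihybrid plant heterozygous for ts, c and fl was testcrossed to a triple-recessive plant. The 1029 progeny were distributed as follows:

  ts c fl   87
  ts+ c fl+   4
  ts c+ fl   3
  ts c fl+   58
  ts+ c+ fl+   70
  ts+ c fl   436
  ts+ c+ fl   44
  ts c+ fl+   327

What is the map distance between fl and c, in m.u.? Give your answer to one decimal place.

10.6 m.u.

The two most frequent reciprocal classes, ts c+ fl+ and ts+ c fl, are the parental types, so the F1 was ts c+ fl+ / ts+ c fl.
The two rarest classes, ts c+ fl and ts+ c fl+, are the double crossovers. Comparing them with the parentals, only the fl allele has switched, so fl is the middle locus and the order is ts – fl – c.
Crossovers in the fl–c interval produce the single-crossover classes ts c fl+ and ts+ c+ fl (58 + 44 = 102) plus the double crossovers (7).
RF(fl–c) = (102 + 7) / 1029 = 109/1029 = 0.1059 → 10.6 m.u.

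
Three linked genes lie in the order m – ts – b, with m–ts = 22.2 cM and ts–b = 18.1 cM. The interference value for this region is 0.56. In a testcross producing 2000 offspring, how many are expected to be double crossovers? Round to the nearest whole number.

35

Map distances give recombination frequencies of 0.222 and 0.181 for the two intervals.
With interference 0.56 (so coincidence = 0.44), expected double-crossover frequency = 0.222 × 0.181 × 0.44 = 0.01768.
Expected number = 0.01768 × 2000 = 35.36 ≈ 35.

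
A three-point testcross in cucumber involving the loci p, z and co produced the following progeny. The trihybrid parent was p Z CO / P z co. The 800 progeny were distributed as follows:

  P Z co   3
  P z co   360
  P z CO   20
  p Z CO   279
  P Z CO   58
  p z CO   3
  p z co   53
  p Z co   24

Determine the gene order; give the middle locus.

The two rarest classes, p z CO and P Z co, are the double crossovers. Comparing them with the parentals, only the z allele has switched, so z is the middle locus and the order is co – z – p.

z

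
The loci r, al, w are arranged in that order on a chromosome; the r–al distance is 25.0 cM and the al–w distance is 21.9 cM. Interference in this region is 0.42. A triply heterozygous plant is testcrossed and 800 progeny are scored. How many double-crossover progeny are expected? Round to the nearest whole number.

25

Map distances give recombination frequencies of 0.250 and 0.219 for the two intervals.
With interference 0.42 (so coincidence = 0.58), expected double-crossover frequency = 0.250 × 0.219 × 0.58 = 0.03175.
Expected number = 0.03175 × 800 = 25.40 ≈ 25.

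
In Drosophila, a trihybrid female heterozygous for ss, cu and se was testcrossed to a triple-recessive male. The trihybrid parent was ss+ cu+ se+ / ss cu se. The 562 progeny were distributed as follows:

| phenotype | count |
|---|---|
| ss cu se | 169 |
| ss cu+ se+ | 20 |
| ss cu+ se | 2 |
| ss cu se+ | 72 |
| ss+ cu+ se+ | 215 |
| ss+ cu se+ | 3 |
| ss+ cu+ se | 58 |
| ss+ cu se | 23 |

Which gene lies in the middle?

The two rarest classes, ss+ cu se+ and ss cu+ se, are the double crossovers. Comparing them with the parentals, only the cu allele has switched, so cu is the middle locus and the order is se – cu – ss.

cu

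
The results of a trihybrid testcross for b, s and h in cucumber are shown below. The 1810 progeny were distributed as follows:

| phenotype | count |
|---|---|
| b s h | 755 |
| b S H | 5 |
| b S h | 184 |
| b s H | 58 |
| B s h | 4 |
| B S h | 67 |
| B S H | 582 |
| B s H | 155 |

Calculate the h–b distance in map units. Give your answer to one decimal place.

The two most frequent reciprocal classes, b s h and B S H, are the parental types, so the F1 was b s h / B S H.
The two rarest classes, B s h and b S H, are the double crossovers. Comparing them with the parentals, only the b allele has switched, so b is the middle locus and the order is s – b – h.
Crossovers in the b–h interval produce the single-crossover classes b s H and B S h (58 + 67 = 125) plus the double crossovers (9).
RF(b–h) = (125 + 9) / 1810 = 134/1810 = 0.0740 → 7.4 map units.

7.4 map units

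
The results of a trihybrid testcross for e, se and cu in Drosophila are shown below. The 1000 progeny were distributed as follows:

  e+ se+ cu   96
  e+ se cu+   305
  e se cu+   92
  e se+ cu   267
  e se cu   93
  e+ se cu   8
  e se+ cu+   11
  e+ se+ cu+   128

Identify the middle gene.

The two most frequent reciprocal classes, e+ se cu+ and e se+ cu, are the parental types, so the F1 was e+ se cu+ / e se+ cu.
The two rarest classes, e+ se cu and e se+ cu+, are the double crossovers. Comparing them with the parentals, only the cu allele has switched, so cu is the middle locus and the order is e – cu – se.

cu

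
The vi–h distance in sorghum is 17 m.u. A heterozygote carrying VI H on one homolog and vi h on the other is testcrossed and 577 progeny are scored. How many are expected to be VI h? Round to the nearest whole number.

A map distance of 17 m.u. corresponds to a recombination frequency of 0.170.
The F1 is VI H / vi h, so VI h is a recombinant gamete class with expected frequency r/2 = 0.170/2 = 0.0850.
Expected number = 0.0850 × 577 = 49.05 ≈ 49.

49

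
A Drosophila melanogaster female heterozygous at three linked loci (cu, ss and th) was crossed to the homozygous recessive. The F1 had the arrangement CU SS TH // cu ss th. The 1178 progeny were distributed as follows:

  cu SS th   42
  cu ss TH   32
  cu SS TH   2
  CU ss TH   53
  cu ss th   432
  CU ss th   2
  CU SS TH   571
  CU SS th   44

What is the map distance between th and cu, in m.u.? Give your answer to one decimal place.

6.8 m.u.

The two rarest classes, cu SS TH and CU ss th, are the double crossovers. Comparing them with the parentals, only the cu allele has switched, so cu is the middle locus and the order is th – cu – ss.
Crossovers in the th–cu interval produce the single-crossover classes CU SS th and cu ss TH (44 + 32 = 76) plus the double crossovers (4).
RF(th–cu) = (76 + 4) / 1178 = 80/1178 = 0.0679 → 6.8 m.u.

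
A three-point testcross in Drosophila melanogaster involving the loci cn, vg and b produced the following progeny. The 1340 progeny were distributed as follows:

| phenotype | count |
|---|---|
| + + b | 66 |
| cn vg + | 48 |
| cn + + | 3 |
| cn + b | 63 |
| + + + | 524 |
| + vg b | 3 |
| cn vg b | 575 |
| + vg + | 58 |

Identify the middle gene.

The two most frequent reciprocal classes, cn vg b and + + +, are the parental types, so the F1 was cn vg b / + + +.
The two rarest classes, + vg b and cn + +, are the double crossovers. Comparing them with the parentals, only the cn allele has switched, so cn is the middle locus and the order is b – cn – vg.

cn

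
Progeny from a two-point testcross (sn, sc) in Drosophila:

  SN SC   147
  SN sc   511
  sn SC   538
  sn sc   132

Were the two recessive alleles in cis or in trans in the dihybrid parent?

trans

The two most frequent classes are SN sc (511) and sn SC (538); these are the parental (non-recombinant) types.
So the F1 carried SN sc on one chromosome and sn SC on the other — the recessive alleles are on opposite chromosomes (trans / repulsion).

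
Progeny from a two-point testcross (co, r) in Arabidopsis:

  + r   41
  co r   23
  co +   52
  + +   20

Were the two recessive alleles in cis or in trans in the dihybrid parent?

The two most frequent classes are + r (41) and co + (52); these are the parental (non-recombinant) types.
So the F1 carried + r on one chromosome and co + on the other — the recessive alleles are on opposite chromosomes (trans / repulsion).

trans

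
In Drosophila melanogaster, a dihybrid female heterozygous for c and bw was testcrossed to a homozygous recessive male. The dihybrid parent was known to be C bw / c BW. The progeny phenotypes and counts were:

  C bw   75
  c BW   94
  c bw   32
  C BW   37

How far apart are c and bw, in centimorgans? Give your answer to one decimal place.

29.0 centimorgans

The recombinant classes are C BW and c bw: 37 + 32 = 69.
Recombination frequency = 69/238 = 0.2899 ≈ 29.0%, i.e. 29.0 centimorgans.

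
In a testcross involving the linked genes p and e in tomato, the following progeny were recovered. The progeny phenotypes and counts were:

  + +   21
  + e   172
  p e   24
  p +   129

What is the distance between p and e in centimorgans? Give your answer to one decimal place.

13.0 centimorgans

The two most frequent classes, + e (172) and p + (129), are the parental types, so the F1 was + e / p +.
The recombinant classes are + + and p e: 21 + 24 = 45.
Recombination frequency = 45/346 = 0.1301 ≈ 13.0%, i.e. 13.0 centimorgans.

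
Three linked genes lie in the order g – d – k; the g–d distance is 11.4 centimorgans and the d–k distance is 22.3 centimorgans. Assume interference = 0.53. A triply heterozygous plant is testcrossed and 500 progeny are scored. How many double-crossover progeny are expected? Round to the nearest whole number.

6

Map distances give recombination frequencies of 0.114 and 0.223 for the two intervals.
With interference 0.53 (so coincidence = 0.47), expected double-crossover frequency = 0.114 × 0.223 × 0.47 = 0.01195.
Expected number = 0.01195 × 500 = 5.97 ≈ 6.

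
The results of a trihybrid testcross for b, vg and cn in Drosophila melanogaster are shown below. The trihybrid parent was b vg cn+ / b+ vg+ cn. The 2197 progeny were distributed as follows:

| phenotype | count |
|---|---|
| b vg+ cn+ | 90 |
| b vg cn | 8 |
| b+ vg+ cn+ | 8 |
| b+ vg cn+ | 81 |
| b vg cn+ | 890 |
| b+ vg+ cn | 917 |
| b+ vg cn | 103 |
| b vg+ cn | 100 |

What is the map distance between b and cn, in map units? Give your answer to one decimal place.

9.0 map units

The two rarest classes, b vg cn and b+ vg+ cn+, are the double crossovers. Comparing them with the parentals, only the cn allele has switched, so cn is the middle locus and the order is vg – cn – b.
Crossovers in the cn–b interval produce the single-crossover classes b+ vg cn+ and b vg+ cn (81 + 100 = 181) plus the double crossovers (16).
RF(cn–b) = (181 + 16) / 2197 = 197/2197 = 0.0897 → 9.0 map units.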